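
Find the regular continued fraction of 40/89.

[0; 2, 4, 2, 4]

Run the Euclidean algorithm on 40 and 89; the successive quotients are the partial quotients a_0, a_1, ... (each step inverts the fractional part left over by the previous one):
  40 = 0*89 + 40, so a_0 = 0.
  89 = 2*40 + 9, so a_1 = 2.
  40 = 4*9 + 4, so a_2 = 4.
  9 = 2*4 + 1, so a_3 = 2.
  4 = 4*1 + 0, so a_4 = 4.
The remainder reaches 0 after 5 divisions, so the expansion has 5 partial quotients, read off in order.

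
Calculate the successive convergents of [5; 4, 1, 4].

Using the convergent recurrence p_i = a_i*p_{i-1} + p_{i-2}, q_i = a_i*q_{i-1} + q_{i-2} with p_{-2}=0, p_{-1}=1, q_{-2}=1, q_{-1}=0:
  i=0: a_0=5, p_0 = 5*1 + 0 = 5, q_0 = 5*0 + 1 = 1.
  i=1: a_1=4, p_1 = 4*5 + 1 = 21, q_1 = 4*1 + 0 = 4.
  i=2: a_2=1, p_2 = 1*21 + 5 = 26, q_2 = 1*4 + 1 = 5.
  i=3: a_3=4, p_3 = 4*26 + 21 = 125, q_3 = 4*5 + 4 = 24.

5/1, 21/4, 26/5, 125/24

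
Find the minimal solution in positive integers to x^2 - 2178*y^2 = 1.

First expand sqrt(2178) as a continued fraction. With x_i = (sqrt(2178) + m_i)/d_i and (m_0, d_0) = (0, 1): a_0 = floor(sqrt(2178)) = 46, since 46^2 = 2116 <= 2178 < 2209 = 47^2.
Iterate m_{i+1} = d_i*a_i - m_i, d_{i+1} = (2178 - m_{i+1}^2)/d_i, a_{i+1} = floor((a_0 + m_{i+1})/d_{i+1}):
  m_1 = 1*46 - 0 = 46, d_1 = (2178 - 46^2)/1 = 62/1 = 62, a_1 = floor((46 + 46)/62) = 1.
  m_2 = 62*1 - 46 = 16, d_2 = (2178 - 16^2)/62 = 1922/62 = 31, a_2 = floor((46 + 16)/31) = 2.
  m_3 = 31*2 - 16 = 46, d_3 = (2178 - 46^2)/31 = 62/31 = 2, a_3 = floor((46 + 46)/2) = 46.
  m_4 = 2*46 - 46 = 46, d_4 = (2178 - 46^2)/2 = 62/2 = 31, a_4 = floor((46 + 46)/31) = 2.
  m_5 = 31*2 - 46 = 16, d_5 = (2178 - 16^2)/31 = 1922/31 = 62, a_5 = floor((46 + 16)/62) = 1.
  m_6 = 62*1 - 16 = 46, d_6 = (2178 - 46^2)/62 = 62/62 = 1, a_6 = floor((46 + 46)/1) = 92.
  m_7 = 1*92 - 46 = 46, d_7 = (2178 - 46^2)/1 = 62/1 = 62: (m_7, d_7) = (m_1, d_1) = (46, 62), so from here the quotients repeat a_1, ..., a_6; the period length is 6.
So sqrt(2178) = [46; (1, 2, 46, 2, 1, 92)] with period length k = 6.
k is even, so the fundamental solution of x^2 - 2178y^2 = 1 is (p_{k-1}, q_{k-1}) = (p_5, q_5); compute convergents through index 5.
Convergents (p_i = a_i*p_{i-1} + p_{i-2}, q_i = a_i*q_{i-1} + q_{i-2} with p_{-2}=0, p_{-1}=1, q_{-2}=1, q_{-1}=0):
  i=0: a_0=46, p_0 = 46*1 + 0 = 46, q_0 = 46*0 + 1 = 1.
  i=1: a_1=1, p_1 = 1*46 + 1 = 47, q_1 = 1*1 + 0 = 1.
  i=2: a_2=2, p_2 = 2*47 + 46 = 140, q_2 = 2*1 + 1 = 3.
  i=3: a_3=46, p_3 = 46*140 + 47 = 6487, q_3 = 46*3 + 1 = 139.
  i=4: a_4=2, p_4 = 2*6487 + 140 = 13114, q_4 = 2*139 + 3 = 281.
  i=5: a_5=1, p_5 = 1*13114 + 6487 = 19601, q_5 = 1*281 + 139 = 420.
Check: 19601^2 - 2178*420^2 = 384199201 - 384199200 = 1, so (x, y) = (19601, 420) solves the equation, and by the theorem it is the least positive solution.

(x, y) = (19601, 420)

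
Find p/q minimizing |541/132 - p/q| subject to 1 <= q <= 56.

Expand x = 541/132 as a continued fraction with the Euclidean algorithm:
  541 = 4*132 + 13, so a_0 = 4.
  132 = 10*13 + 2, so a_1 = 10.
  13 = 6*2 + 1, so a_2 = 6.
  2 = 2*1 + 0, so a_3 = 2.
so x = [4; 10, 6, 2].
Convergents (p_i = a_i*p_{i-1} + p_{i-2}, q_i = a_i*q_{i-1} + q_{i-2} with p_{-2}=0, p_{-1}=1, q_{-2}=1, q_{-1}=0), until the denominator exceeds 56:
  i=0: a_0=4, p_0 = 4*1 + 0 = 4, q_0 = 4*0 + 1 = 1.
  i=1: a_1=10, p_1 = 10*4 + 1 = 41, q_1 = 10*1 + 0 = 10.
  i=2: a_2=6, p_2 = 6*41 + 4 = 250, q_2 = 6*10 + 1 = 61.
q_2 = 61 > 56, so the last convergent with denominator <= 56 is p_1/q_1 = 41/10.
The closest fraction with denominator <= 56 is either p_1/q_1 or the intermediate fraction (k*p_1 + p_0)/(k*q_1 + q_0) with the largest k >= 1 whose denominator stays <= 56; these approach x as k grows, and every other convergent or intermediate fraction in range is farther away.
Largest k: floor((56 - q_0)/q_1) = floor((56 - 1)/10) = 5.
That gives (5*41 + 4)/(5*10 + 1) = 209/51.
Compare the errors: |x - 41/10| = |541*10 - 41*132|/(132*10) = 2/1320, and |x - 209/51| = |541*51 - 209*132|/(132*51) = 3/6732.
Cross-multiplying, 3*1320 = 3960 < 13464 = 2*6732, so 3/6732 is smaller: the intermediate fraction 209/51 is closer to x than 41/10.

209/51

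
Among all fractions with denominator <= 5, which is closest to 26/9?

14/5

Expand x = 26/9 as a continued fraction with the Euclidean algorithm:
  26 = 2*9 + 8, so a_0 = 2.
  9 = 1*8 + 1, so a_1 = 1.
  8 = 8*1 + 0, so a_2 = 8.
so x = [2; 1, 8].
Convergents (p_i = a_i*p_{i-1} + p_{i-2}, q_i = a_i*q_{i-1} + q_{i-2} with p_{-2}=0, p_{-1}=1, q_{-2}=1, q_{-1}=0), until the denominator exceeds 5:
  i=0: a_0=2, p_0 = 2*1 + 0 = 2, q_0 = 2*0 + 1 = 1.
  i=1: a_1=1, p_1 = 1*2 + 1 = 3, q_1 = 1*1 + 0 = 1.
  i=2: a_2=8, p_2 = 8*3 + 2 = 26, q_2 = 8*1 + 1 = 9.
q_2 = 9 > 5, so the last convergent with denominator <= 5 is p_1/q_1 = 3/1.
The closest fraction with denominator <= 5 is either p_1/q_1 or the intermediate fraction (k*p_1 + p_0)/(k*q_1 + q_0) with the largest k >= 1 whose denominator stays <= 5; these approach x as k grows, and every other convergent or intermediate fraction in range is farther away.
Largest k: floor((5 - q_0)/q_1) = floor((5 - 1)/1) = 4.
That gives (4*3 + 2)/(4*1 + 1) = 14/5.
Compare the errors: |x - 3/1| = |26*1 - 3*9|/(9*1) = 1/9, and |x - 14/5| = |26*5 - 14*9|/(9*5) = 4/45.
Cross-multiplying, 4*9 = 36 < 45 = 1*45, so 4/45 is smaller: the intermediate fraction 14/5 is closer to x than 3/1.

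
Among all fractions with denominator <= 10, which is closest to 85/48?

Expand x = 85/48 as a continued fraction with the Euclidean algorithm:
  85 = 1*48 + 37, so a_0 = 1.
  48 = 1*37 + 11, so a_1 = 1.
  37 = 3*11 + 4, so a_2 = 3.
  11 = 2*4 + 3, so a_3 = 2.
  4 = 1*3 + 1, so a_4 = 1.
  3 = 3*1 + 0, so a_5 = 3.
so x = [1; 1, 3, 2, 1, 3].
Convergents (p_i = a_i*p_{i-1} + p_{i-2}, q_i = a_i*q_{i-1} + q_{i-2} with p_{-2}=0, p_{-1}=1, q_{-2}=1, q_{-1}=0), until the denominator exceeds 10:
  i=0: a_0=1, p_0 = 1*1 + 0 = 1, q_0 = 1*0 + 1 = 1.
  i=1: a_1=1, p_1 = 1*1 + 1 = 2, q_1 = 1*1 + 0 = 1.
  i=2: a_2=3, p_2 = 3*2 + 1 = 7, q_2 = 3*1 + 1 = 4.
  i=3: a_3=2, p_3 = 2*7 + 2 = 16, q_3 = 2*4 + 1 = 9.
  i=4: a_4=1, p_4 = 1*16 + 7 = 23, q_4 = 1*9 + 4 = 13.
q_4 = 13 > 10, so the last convergent with denominator <= 10 is p_3/q_3 = 16/9.
The closest fraction with denominator <= 10 is either p_3/q_3 or the intermediate fraction (k*p_3 + p_2)/(k*q_3 + q_2) with the largest k >= 1 whose denominator stays <= 10; these approach x as k grows, and every other convergent or intermediate fraction in range is farther away.
Largest k: floor((10 - q_2)/q_3) = floor((10 - 4)/9) = 0.
Since k = 0, no intermediate fraction beyond p_3/q_3 has denominator <= 10, so the convergent 16/9 is the closest (its error is |85*9 - 16*48|/(48*9) = 3/432).

16/9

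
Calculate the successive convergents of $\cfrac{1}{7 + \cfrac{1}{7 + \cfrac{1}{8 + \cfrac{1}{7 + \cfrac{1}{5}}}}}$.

0/1, 1/7, 7/50, 57/407, 406/2899, 2087/14902

Using the convergent recurrence p_i = a_i*p_{i-1} + p_{i-2}, q_i = a_i*q_{i-1} + q_{i-2} with p_{-2}=0, p_{-1}=1, q_{-2}=1, q_{-1}=0:
  i=0: a_0=0, p_0 = 0*1 + 0 = 0, q_0 = 0*0 + 1 = 1.
  i=1: a_1=7, p_1 = 7*0 + 1 = 1, q_1 = 7*1 + 0 = 7.
  i=2: a_2=7, p_2 = 7*1 + 0 = 7, q_2 = 7*7 + 1 = 50.
  i=3: a_3=8, p_3 = 8*7 + 1 = 57, q_3 = 8*50 + 7 = 407.
  i=4: a_4=7, p_4 = 7*57 + 7 = 406, q_4 = 7*407 + 50 = 2899.
  i=5: a_5=5, p_5 = 5*406 + 57 = 2087, q_5 = 5*2899 + 407 = 14902.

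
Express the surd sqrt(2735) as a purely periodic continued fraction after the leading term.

Write x_i = (sqrt(2735) + m_i)/d_i with (m_0, d_0) = (0, 1). a_0 = floor(sqrt(2735)) = 52, since 52^2 = 2704 <= 2735 < 2809 = 53^2.
Iterate m_{i+1} = d_i*a_i - m_i, d_{i+1} = (2735 - m_{i+1}^2)/d_i, a_{i+1} = floor((a_0 + m_{i+1})/d_{i+1}):
  m_1 = 1*52 - 0 = 52, d_1 = (2735 - 52^2)/1 = 31/1 = 31, a_1 = floor((52 + 52)/31) = 3.
  m_2 = 31*3 - 52 = 41, d_2 = (2735 - 41^2)/31 = 1054/31 = 34, a_2 = floor((52 + 41)/34) = 2.
  m_3 = 34*2 - 41 = 27, d_3 = (2735 - 27^2)/34 = 2006/34 = 59, a_3 = floor((52 + 27)/59) = 1.
  m_4 = 59*1 - 27 = 32, d_4 = (2735 - 32^2)/59 = 1711/59 = 29, a_4 = floor((52 + 32)/29) = 2.
  m_5 = 29*2 - 32 = 26, d_5 = (2735 - 26^2)/29 = 2059/29 = 71, a_5 = floor((52 + 26)/71) = 1.
  m_6 = 71*1 - 26 = 45, d_6 = (2735 - 45^2)/71 = 710/71 = 10, a_6 = floor((52 + 45)/10) = 9.
  m_7 = 10*9 - 45 = 45, d_7 = (2735 - 45^2)/10 = 710/10 = 71, a_7 = floor((52 + 45)/71) = 1.
  m_8 = 71*1 - 45 = 26, d_8 = (2735 - 26^2)/71 = 2059/71 = 29, a_8 = floor((52 + 26)/29) = 2.
  m_9 = 29*2 - 26 = 32, d_9 = (2735 - 32^2)/29 = 1711/29 = 59, a_9 = floor((52 + 32)/59) = 1.
  m_10 = 59*1 - 32 = 27, d_10 = (2735 - 27^2)/59 = 2006/59 = 34, a_10 = floor((52 + 27)/34) = 2.
  m_11 = 34*2 - 27 = 41, d_11 = (2735 - 41^2)/34 = 1054/34 = 31, a_11 = floor((52 + 41)/31) = 3.
  m_12 = 31*3 - 41 = 52, d_12 = (2735 - 52^2)/31 = 31/31 = 1, a_12 = floor((52 + 52)/1) = 104.
  m_13 = 1*104 - 52 = 52, d_13 = (2735 - 52^2)/1 = 31/1 = 31: (m_13, d_13) = (m_1, d_1) = (52, 31), so from here the quotients repeat a_1, ..., a_12; the period length is 12.
Hence the expansion of sqrt(2735) is a_0 = 52 followed by the repeating block 3, 2, 1, 2, 1, 9, 1, 2, 1, 2, 3, 104 (period 12).

[52; (3, 2, 1, 2, 1, 9, 1, 2, 1, 2, 3, 104)]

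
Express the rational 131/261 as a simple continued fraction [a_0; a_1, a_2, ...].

[0; 1, 1, 130]

Run the Euclidean algorithm on 131 and 261; the successive quotients are the partial quotients a_0, a_1, ... (each step inverts the fractional part left over by the previous one):
  131 = 0*261 + 131, so a_0 = 0.
  261 = 1*131 + 130, so a_1 = 1.
  131 = 1*130 + 1, so a_2 = 1.
  130 = 130*1 + 0, so a_3 = 130.
The remainder reaches 0 after 4 divisions, so the expansion has 4 partial quotients, read off in order.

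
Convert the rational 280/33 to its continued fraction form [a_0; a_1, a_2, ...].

[8; 2, 16]

Run the Euclidean algorithm on 280 and 33; the successive quotients are the partial quotients a_0, a_1, ... (each step inverts the fractional part left over by the previous one):
  280 = 8*33 + 16, so a_0 = 8.
  33 = 2*16 + 1, so a_1 = 2.
  16 = 16*1 + 0, so a_2 = 16.
The remainder reaches 0 after 3 divisions, so the expansion has 3 partial quotients, read off in order.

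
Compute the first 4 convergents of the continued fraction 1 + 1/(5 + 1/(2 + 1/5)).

1/1, 6/5, 13/11, 71/60

Using the convergent recurrence p_i = a_i*p_{i-1} + p_{i-2}, q_i = a_i*q_{i-1} + q_{i-2} with p_{-2}=0, p_{-1}=1, q_{-2}=1, q_{-1}=0:
  i=0: a_0=1, p_0 = 1*1 + 0 = 1, q_0 = 1*0 + 1 = 1.
  i=1: a_1=5, p_1 = 5*1 + 1 = 6, q_1 = 5*1 + 0 = 5.
  i=2: a_2=2, p_2 = 2*6 + 1 = 13, q_2 = 2*5 + 1 = 11.
  i=3: a_3=5, p_3 = 5*13 + 6 = 71, q_3 = 5*11 + 5 = 60.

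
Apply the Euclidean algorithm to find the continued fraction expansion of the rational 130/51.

Run the Euclidean algorithm on 130 and 51; the successive quotients are the partial quotients a_0, a_1, ... (each step inverts the fractional part left over by the previous one):
  130 = 2*51 + 28, so a_0 = 2.
  51 = 1*28 + 23, so a_1 = 1.
  28 = 1*23 + 5, so a_2 = 1.
  23 = 4*5 + 3, so a_3 = 4.
  5 = 1*3 + 2, so a_4 = 1.
  3 = 1*2 + 1, so a_5 = 1.
  2 = 2*1 + 0, so a_6 = 2.
The remainder reaches 0 after 7 divisions, so the expansion has 7 partial quotients, read off in order.

[2; 1, 1, 4, 1, 1, 2]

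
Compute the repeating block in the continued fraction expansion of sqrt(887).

Write x_i = (sqrt(887) + m_i)/d_i with (m_0, d_0) = (0, 1). a_0 = floor(sqrt(887)) = 29, since 29^2 = 841 <= 887 < 900 = 30^2.
Iterate m_{i+1} = d_i*a_i - m_i, d_{i+1} = (887 - m_{i+1}^2)/d_i, a_{i+1} = floor((a_0 + m_{i+1})/d_{i+1}):
  m_1 = 1*29 - 0 = 29, d_1 = (887 - 29^2)/1 = 46/1 = 46, a_1 = floor((29 + 29)/46) = 1.
  m_2 = 46*1 - 29 = 17, d_2 = (887 - 17^2)/46 = 598/46 = 13, a_2 = floor((29 + 17)/13) = 3.
  m_3 = 13*3 - 17 = 22, d_3 = (887 - 22^2)/13 = 403/13 = 31, a_3 = floor((29 + 22)/31) = 1.
  m_4 = 31*1 - 22 = 9, d_4 = (887 - 9^2)/31 = 806/31 = 26, a_4 = floor((29 + 9)/26) = 1.
  m_5 = 26*1 - 9 = 17, d_5 = (887 - 17^2)/26 = 598/26 = 23, a_5 = floor((29 + 17)/23) = 2.
  m_6 = 23*2 - 17 = 29, d_6 = (887 - 29^2)/23 = 46/23 = 2, a_6 = floor((29 + 29)/2) = 29.
  m_7 = 2*29 - 29 = 29, d_7 = (887 - 29^2)/2 = 46/2 = 23, a_7 = floor((29 + 29)/23) = 2.
  m_8 = 23*2 - 29 = 17, d_8 = (887 - 17^2)/23 = 598/23 = 26, a_8 = floor((29 + 17)/26) = 1.
  m_9 = 26*1 - 17 = 9, d_9 = (887 - 9^2)/26 = 806/26 = 31, a_9 = floor((29 + 9)/31) = 1.
  m_10 = 31*1 - 9 = 22, d_10 = (887 - 22^2)/31 = 403/31 = 13, a_10 = floor((29 + 22)/13) = 3.
  m_11 = 13*3 - 22 = 17, d_11 = (887 - 17^2)/13 = 598/13 = 46, a_11 = floor((29 + 17)/46) = 1.
  m_12 = 46*1 - 17 = 29, d_12 = (887 - 29^2)/46 = 46/46 = 1, a_12 = floor((29 + 29)/1) = 58.
  m_13 = 1*58 - 29 = 29, d_13 = (887 - 29^2)/1 = 46/1 = 46: (m_13, d_13) = (m_1, d_1) = (29, 46), so from here the quotients repeat a_1, ..., a_12; the period length is 12.
Hence the expansion of sqrt(887) is a_0 = 29 followed by the repeating block 1, 3, 1, 1, 2, 29, 2, 1, 1, 3, 1, 58 (period 12).

[29; (1, 3, 1, 1, 2, 29, 2, 1, 1, 3, 1, 58)]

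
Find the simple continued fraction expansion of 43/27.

[1; 1, 1, 2, 5]

Run the Euclidean algorithm on 43 and 27; the successive quotients are the partial quotients a_0, a_1, ... (each step inverts the fractional part left over by the previous one):
  43 = 1*27 + 16, so a_0 = 1.
  27 = 1*16 + 11, so a_1 = 1.
  16 = 1*11 + 5, so a_2 = 1.
  11 = 2*5 + 1, so a_3 = 2.
  5 = 5*1 + 0, so a_4 = 5.
The remainder reaches 0 after 5 divisions, so the expansion has 5 partial quotients, read off in order.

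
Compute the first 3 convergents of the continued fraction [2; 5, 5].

Using the convergent recurrence p_i = a_i*p_{i-1} + p_{i-2}, q_i = a_i*q_{i-1} + q_{i-2} with p_{-2}=0, p_{-1}=1, q_{-2}=1, q_{-1}=0:
  i=0: a_0=2, p_0 = 2*1 + 0 = 2, q_0 = 2*0 + 1 = 1.
  i=1: a_1=5, p_1 = 5*2 + 1 = 11, q_1 = 5*1 + 0 = 5.
  i=2: a_2=5, p_2 = 5*11 + 2 = 57, q_2 = 5*5 + 1 = 26.

2/1, 11/5, 57/26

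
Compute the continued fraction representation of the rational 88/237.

Run the Euclidean algorithm on 88 and 237; the successive quotients are the partial quotients a_0, a_1, ... (each step inverts the fractional part left over by the previous one):
  88 = 0*237 + 88, so a_0 = 0.
  237 = 2*88 + 61, so a_1 = 2.
  88 = 1*61 + 27, so a_2 = 1.
  61 = 2*27 + 7, so a_3 = 2.
  27 = 3*7 + 6, so a_4 = 3.
  7 = 1*6 + 1, so a_5 = 1.
  6 = 6*1 + 0, so a_6 = 6.
The remainder reaches 0 after 7 divisions, so the expansion has 7 partial quotients, read off in order.

[0; 2, 1, 2, 3, 1, 6]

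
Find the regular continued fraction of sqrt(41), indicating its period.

[6; (2, 2, 12)]

Write x_i = (sqrt(41) + m_i)/d_i with (m_0, d_0) = (0, 1). a_0 = floor(sqrt(41)) = 6, since 6^2 = 36 <= 41 < 49 = 7^2.
Iterate m_{i+1} = d_i*a_i - m_i, d_{i+1} = (41 - m_{i+1}^2)/d_i, a_{i+1} = floor((a_0 + m_{i+1})/d_{i+1}):
  m_1 = 1*6 - 0 = 6, d_1 = (41 - 6^2)/1 = 5/1 = 5, a_1 = floor((6 + 6)/5) = 2.
  m_2 = 5*2 - 6 = 4, d_2 = (41 - 4^2)/5 = 25/5 = 5, a_2 = floor((6 + 4)/5) = 2.
  m_3 = 5*2 - 4 = 6, d_3 = (41 - 6^2)/5 = 5/5 = 1, a_3 = floor((6 + 6)/1) = 12.
  m_4 = 1*12 - 6 = 6, d_4 = (41 - 6^2)/1 = 5/1 = 5: (m_4, d_4) = (m_1, d_1) = (6, 5), so from here the quotients repeat a_1, ..., a_3; the period length is 3.
Hence the expansion of sqrt(41) is a_0 = 6 followed by the repeating block 2, 2, 12 (period 3).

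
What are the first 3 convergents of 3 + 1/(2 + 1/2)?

Using the convergent recurrence p_i = a_i*p_{i-1} + p_{i-2}, q_i = a_i*q_{i-1} + q_{i-2} with p_{-2}=0, p_{-1}=1, q_{-2}=1, q_{-1}=0:
  i=0: a_0=3, p_0 = 3*1 + 0 = 3, q_0 = 3*0 + 1 = 1.
  i=1: a_1=2, p_1 = 2*3 + 1 = 7, q_1 = 2*1 + 0 = 2.
  i=2: a_2=2, p_2 = 2*7 + 3 = 17, q_2 = 2*2 + 1 = 5.

3/1, 7/2, 17/5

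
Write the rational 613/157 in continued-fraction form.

Run the Euclidean algorithm on 613 and 157; the successive quotients are the partial quotients a_0, a_1, ... (each step inverts the fractional part left over by the previous one):
  613 = 3*157 + 142, so a_0 = 3.
  157 = 1*142 + 15, so a_1 = 1.
  142 = 9*15 + 7, so a_2 = 9.
  15 = 2*7 + 1, so a_3 = 2.
  7 = 7*1 + 0, so a_4 = 7.
The remainder reaches 0 after 5 divisions, so the expansion has 5 partial quotients, read off in order.

[3; 1, 9, 2, 7]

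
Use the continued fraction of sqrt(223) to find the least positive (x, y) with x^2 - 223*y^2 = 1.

First expand sqrt(223) as a continued fraction. With x_i = (sqrt(223) + m_i)/d_i and (m_0, d_0) = (0, 1): a_0 = floor(sqrt(223)) = 14, since 14^2 = 196 <= 223 < 225 = 15^2.
Iterate m_{i+1} = d_i*a_i - m_i, d_{i+1} = (223 - m_{i+1}^2)/d_i, a_{i+1} = floor((a_0 + m_{i+1})/d_{i+1}):
  m_1 = 1*14 - 0 = 14, d_1 = (223 - 14^2)/1 = 27/1 = 27, a_1 = floor((14 + 14)/27) = 1.
  m_2 = 27*1 - 14 = 13, d_2 = (223 - 13^2)/27 = 54/27 = 2, a_2 = floor((14 + 13)/2) = 13.
  m_3 = 2*13 - 13 = 13, d_3 = (223 - 13^2)/2 = 54/2 = 27, a_3 = floor((14 + 13)/27) = 1.
  m_4 = 27*1 - 13 = 14, d_4 = (223 - 14^2)/27 = 27/27 = 1, a_4 = floor((14 + 14)/1) = 28.
  m_5 = 1*28 - 14 = 14, d_5 = (223 - 14^2)/1 = 27/1 = 27: (m_5, d_5) = (m_1, d_1) = (14, 27), so from here the quotients repeat a_1, ..., a_4; the period length is 4.
So sqrt(223) = [14; (1, 13, 1, 28)] with period length k = 4.
k is even, so the fundamental solution of x^2 - 223y^2 = 1 is (p_{k-1}, q_{k-1}) = (p_3, q_3); compute convergents through index 3.
Convergents (p_i = a_i*p_{i-1} + p_{i-2}, q_i = a_i*q_{i-1} + q_{i-2} with p_{-2}=0, p_{-1}=1, q_{-2}=1, q_{-1}=0):
  i=0: a_0=14, p_0 = 14*1 + 0 = 14, q_0 = 14*0 + 1 = 1.
  i=1: a_1=1, p_1 = 1*14 + 1 = 15, q_1 = 1*1 + 0 = 1.
  i=2: a_2=13, p_2 = 13*15 + 14 = 209, q_2 = 13*1 + 1 = 14.
  i=3: a_3=1, p_3 = 1*209 + 15 = 224, q_3 = 1*14 + 1 = 15.
Check: 224^2 - 223*15^2 = 50176 - 50175 = 1, so (x, y) = (224, 15) solves the equation, and by the theorem it is the least positive solution.

(x, y) = (224, 15)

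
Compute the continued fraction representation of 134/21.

[6; 2, 1, 1, 1, 2]

Run the Euclidean algorithm on 134 and 21; the successive quotients are the partial quotients a_0, a_1, ... (each step inverts the fractional part left over by the previous one):
  134 = 6*21 + 8, so a_0 = 6.
  21 = 2*8 + 5, so a_1 = 2.
  8 = 1*5 + 3, so a_2 = 1.
  5 = 1*3 + 2, so a_3 = 1.
  3 = 1*2 + 1, so a_4 = 1.
  2 = 2*1 + 0, so a_5 = 2.
The remainder reaches 0 after 6 divisions, so the expansion has 6 partial quotients, read off in order.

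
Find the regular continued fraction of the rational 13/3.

[4; 3]

Run the Euclidean algorithm on 13 and 3; the successive quotients are the partial quotients a_0, a_1, ... (each step inverts the fractional part left over by the previous one):
  13 = 4*3 + 1, so a_0 = 4.
  3 = 3*1 + 0, so a_1 = 3.
The remainder reaches 0 after 2 divisions, so the expansion has 2 partial quotients, read off in order.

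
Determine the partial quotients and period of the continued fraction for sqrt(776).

[27; (1, 5, 1, 54)]

Write x_i = (sqrt(776) + m_i)/d_i with (m_0, d_0) = (0, 1). a_0 = floor(sqrt(776)) = 27, since 27^2 = 729 <= 776 < 784 = 28^2.
Iterate m_{i+1} = d_i*a_i - m_i, d_{i+1} = (776 - m_{i+1}^2)/d_i, a_{i+1} = floor((a_0 + m_{i+1})/d_{i+1}):
  m_1 = 1*27 - 0 = 27, d_1 = (776 - 27^2)/1 = 47/1 = 47, a_1 = floor((27 + 27)/47) = 1.
  m_2 = 47*1 - 27 = 20, d_2 = (776 - 20^2)/47 = 376/47 = 8, a_2 = floor((27 + 20)/8) = 5.
  m_3 = 8*5 - 20 = 20, d_3 = (776 - 20^2)/8 = 376/8 = 47, a_3 = floor((27 + 20)/47) = 1.
  m_4 = 47*1 - 20 = 27, d_4 = (776 - 27^2)/47 = 47/47 = 1, a_4 = floor((27 + 27)/1) = 54.
  m_5 = 1*54 - 27 = 27, d_5 = (776 - 27^2)/1 = 47/1 = 47: (m_5, d_5) = (m_1, d_1) = (27, 47), so from here the quotients repeat a_1, ..., a_4; the period length is 4.
Hence the expansion of sqrt(776) is a_0 = 27 followed by the repeating block 1, 5, 1, 54 (period 4).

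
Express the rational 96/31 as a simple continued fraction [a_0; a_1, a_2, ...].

Run the Euclidean algorithm on 96 and 31; the successive quotients are the partial quotients a_0, a_1, ... (each step inverts the fractional part left over by the previous one):
  96 = 3*31 + 3, so a_0 = 3.
  31 = 10*3 + 1, so a_1 = 10.
  3 = 3*1 + 0, so a_2 = 3.
The remainder reaches 0 after 3 divisions, so the expansion has 3 partial quotients, read off in order.

[3; 10, 3]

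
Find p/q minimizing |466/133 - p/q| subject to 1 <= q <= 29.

Expand x = 466/133 as a continued fraction with the Euclidean algorithm:
  466 = 3*133 + 67, so a_0 = 3.
  133 = 1*67 + 66, so a_1 = 1.
  67 = 1*66 + 1, so a_2 = 1.
  66 = 66*1 + 0, so a_3 = 66.
so x = [3; 1, 1, 66].
Convergents (p_i = a_i*p_{i-1} + p_{i-2}, q_i = a_i*q_{i-1} + q_{i-2} with p_{-2}=0, p_{-1}=1, q_{-2}=1, q_{-1}=0), until the denominator exceeds 29:
  i=0: a_0=3, p_0 = 3*1 + 0 = 3, q_0 = 3*0 + 1 = 1.
  i=1: a_1=1, p_1 = 1*3 + 1 = 4, q_1 = 1*1 + 0 = 1.
  i=2: a_2=1, p_2 = 1*4 + 3 = 7, q_2 = 1*1 + 1 = 2.
  i=3: a_3=66, p_3 = 66*7 + 4 = 466, q_3 = 66*2 + 1 = 133.
q_3 = 133 > 29, so the last convergent with denominator <= 29 is p_2/q_2 = 7/2.
The closest fraction with denominator <= 29 is either p_2/q_2 or the intermediate fraction (k*p_2 + p_1)/(k*q_2 + q_1) with the largest k >= 1 whose denominator stays <= 29; these approach x as k grows, and every other convergent or intermediate fraction in range is farther away.
Largest k: floor((29 - q_1)/q_2) = floor((29 - 1)/2) = 14.
That gives (14*7 + 4)/(14*2 + 1) = 102/29.
Compare the errors: |x - 7/2| = |466*2 - 7*133|/(133*2) = 1/266, and |x - 102/29| = |466*29 - 102*133|/(133*29) = 52/3857.
Cross-multiplying, 1*3857 = 3857 < 13832 = 52*266, so 1/266 is smaller: the convergent 7/2 is closer to x than 102/29.

7/2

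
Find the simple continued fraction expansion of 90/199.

[0; 2, 4, 1, 2, 1, 4]

Run the Euclidean algorithm on 90 and 199; the successive quotients are the partial quotients a_0, a_1, ... (each step inverts the fractional part left over by the previous one):
  90 = 0*199 + 90, so a_0 = 0.
  199 = 2*90 + 19, so a_1 = 2.
  90 = 4*19 + 14, so a_2 = 4.
  19 = 1*14 + 5, so a_3 = 1.
  14 = 2*5 + 4, so a_4 = 2.
  5 = 1*4 + 1, so a_5 = 1.
  4 = 4*1 + 0, so a_6 = 4.
The remainder reaches 0 after 7 divisions, so the expansion has 7 partial quotients, read off in order.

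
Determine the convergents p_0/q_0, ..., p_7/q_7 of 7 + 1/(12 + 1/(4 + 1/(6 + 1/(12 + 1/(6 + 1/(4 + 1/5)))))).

7/1, 85/12, 347/49, 2167/306, 26351/3721, 160273/22632, 667443/94249, 3497488/493877

Using the convergent recurrence p_i = a_i*p_{i-1} + p_{i-2}, q_i = a_i*q_{i-1} + q_{i-2} with p_{-2}=0, p_{-1}=1, q_{-2}=1, q_{-1}=0:
  i=0: a_0=7, p_0 = 7*1 + 0 = 7, q_0 = 7*0 + 1 = 1.
  i=1: a_1=12, p_1 = 12*7 + 1 = 85, q_1 = 12*1 + 0 = 12.
  i=2: a_2=4, p_2 = 4*85 + 7 = 347, q_2 = 4*12 + 1 = 49.
  i=3: a_3=6, p_3 = 6*347 + 85 = 2167, q_3 = 6*49 + 12 = 306.
  i=4: a_4=12, p_4 = 12*2167 + 347 = 26351, q_4 = 12*306 + 49 = 3721.
  i=5: a_5=6, p_5 = 6*26351 + 2167 = 160273, q_5 = 6*3721 + 306 = 22632.
  i=6: a_6=4, p_6 = 4*160273 + 26351 = 667443, q_6 = 4*22632 + 3721 = 94249.
  i=7: a_7=5, p_7 = 5*667443 + 160273 = 3497488, q_7 = 5*94249 + 22632 = 493877.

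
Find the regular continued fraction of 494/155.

Run the Euclidean algorithm on 494 and 155; the successive quotients are the partial quotients a_0, a_1, ... (each step inverts the fractional part left over by the previous one):
  494 = 3*155 + 29, so a_0 = 3.
  155 = 5*29 + 10, so a_1 = 5.
  29 = 2*10 + 9, so a_2 = 2.
  10 = 1*9 + 1, so a_3 = 1.
  9 = 9*1 + 0, so a_4 = 9.
The remainder reaches 0 after 5 divisions, so the expansion has 5 partial quotients, read off in order.

[3; 5, 2, 1, 9]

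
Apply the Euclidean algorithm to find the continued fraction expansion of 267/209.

Run the Euclidean algorithm on 267 and 209; the successive quotients are the partial quotients a_0, a_1, ... (each step inverts the fractional part left over by the previous one):
  267 = 1*209 + 58, so a_0 = 1.
  209 = 3*58 + 35, so a_1 = 3.
  58 = 1*35 + 23, so a_2 = 1.
  35 = 1*23 + 12, so a_3 = 1.
  23 = 1*12 + 11, so a_4 = 1.
  12 = 1*11 + 1, so a_5 = 1.
  11 = 11*1 + 0, so a_6 = 11.
The remainder reaches 0 after 7 divisions, so the expansion has 7 partial quotients, read off in order.

[1; 3, 1, 1, 1, 1, 11]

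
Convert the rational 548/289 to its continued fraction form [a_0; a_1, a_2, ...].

Run the Euclidean algorithm on 548 and 289; the successive quotients are the partial quotients a_0, a_1, ... (each step inverts the fractional part left over by the previous one):
  548 = 1*289 + 259, so a_0 = 1.
  289 = 1*259 + 30, so a_1 = 1.
  259 = 8*30 + 19, so a_2 = 8.
  30 = 1*19 + 11, so a_3 = 1.
  19 = 1*11 + 8, so a_4 = 1.
  11 = 1*8 + 3, so a_5 = 1.
  8 = 2*3 + 2, so a_6 = 2.
  3 = 1*2 + 1, so a_7 = 1.
  2 = 2*1 + 0, so a_8 = 2.
The remainder reaches 0 after 9 divisions, so the expansion has 9 partial quotients, read off in order.

[1; 1, 8, 1, 1, 1, 2, 1, 2]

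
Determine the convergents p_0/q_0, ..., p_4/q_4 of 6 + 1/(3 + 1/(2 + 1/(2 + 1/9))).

Using the convergent recurrence p_i = a_i*p_{i-1} + p_{i-2}, q_i = a_i*q_{i-1} + q_{i-2} with p_{-2}=0, p_{-1}=1, q_{-2}=1, q_{-1}=0:
  i=0: a_0=6, p_0 = 6*1 + 0 = 6, q_0 = 6*0 + 1 = 1.
  i=1: a_1=3, p_1 = 3*6 + 1 = 19, q_1 = 3*1 + 0 = 3.
  i=2: a_2=2, p_2 = 2*19 + 6 = 44, q_2 = 2*3 + 1 = 7.
  i=3: a_3=2, p_3 = 2*44 + 19 = 107, q_3 = 2*7 + 3 = 17.
  i=4: a_4=9, p_4 = 9*107 + 44 = 1007, q_4 = 9*17 + 7 = 160.

6/1, 19/3, 44/7, 107/17, 1007/160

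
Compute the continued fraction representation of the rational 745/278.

Run the Euclidean algorithm on 745 and 278; the successive quotients are the partial quotients a_0, a_1, ... (each step inverts the fractional part left over by the previous one):
  745 = 2*278 + 189, so a_0 = 2.
  278 = 1*189 + 89, so a_1 = 1.
  189 = 2*89 + 11, so a_2 = 2.
  89 = 8*11 + 1, so a_3 = 8.
  11 = 11*1 + 0, so a_4 = 11.
The remainder reaches 0 after 5 divisions, so the expansion has 5 partial quotients, read off in order.

[2; 1, 2, 8, 11]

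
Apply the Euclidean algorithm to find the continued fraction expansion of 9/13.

[0; 1, 2, 4]

Run the Euclidean algorithm on 9 and 13; the successive quotients are the partial quotients a_0, a_1, ... (each step inverts the fractional part left over by the previous one):
  9 = 0*13 + 9, so a_0 = 0.
  13 = 1*9 + 4, so a_1 = 1.
  9 = 2*4 + 1, so a_2 = 2.
  4 = 4*1 + 0, so a_3 = 4.
The remainder reaches 0 after 4 divisions, so the expansion has 4 partial quotients, read off in order.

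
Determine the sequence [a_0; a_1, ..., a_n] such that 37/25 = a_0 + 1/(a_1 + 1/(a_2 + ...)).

Run the Euclidean algorithm on 37 and 25; the successive quotients are the partial quotients a_0, a_1, ... (each step inverts the fractional part left over by the previous one):
  37 = 1*25 + 12, so a_0 = 1.
  25 = 2*12 + 1, so a_1 = 2.
  12 = 12*1 + 0, so a_2 = 12.
The remainder reaches 0 after 3 divisions, so the expansion has 3 partial quotients, read off in order.

[1; 2, 12]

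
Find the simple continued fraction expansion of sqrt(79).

Write x_i = (sqrt(79) + m_i)/d_i with (m_0, d_0) = (0, 1). a_0 = floor(sqrt(79)) = 8, since 8^2 = 64 <= 79 < 81 = 9^2.
Iterate m_{i+1} = d_i*a_i - m_i, d_{i+1} = (79 - m_{i+1}^2)/d_i, a_{i+1} = floor((a_0 + m_{i+1})/d_{i+1}):
  m_1 = 1*8 - 0 = 8, d_1 = (79 - 8^2)/1 = 15/1 = 15, a_1 = floor((8 + 8)/15) = 1.
  m_2 = 15*1 - 8 = 7, d_2 = (79 - 7^2)/15 = 30/15 = 2, a_2 = floor((8 + 7)/2) = 7.
  m_3 = 2*7 - 7 = 7, d_3 = (79 - 7^2)/2 = 30/2 = 15, a_3 = floor((8 + 7)/15) = 1.
  m_4 = 15*1 - 7 = 8, d_4 = (79 - 8^2)/15 = 15/15 = 1, a_4 = floor((8 + 8)/1) = 16.
  m_5 = 1*16 - 8 = 8, d_5 = (79 - 8^2)/1 = 15/1 = 15: (m_5, d_5) = (m_1, d_1) = (8, 15), so from here the quotients repeat a_1, ..., a_4; the period length is 4.
Hence the expansion of sqrt(79) is a_0 = 8 followed by the repeating block 1, 7, 1, 16 (period 4).

[8; (1, 7, 1, 16)]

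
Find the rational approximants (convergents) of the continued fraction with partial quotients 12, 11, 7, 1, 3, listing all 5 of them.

12/1, 133/11, 943/78, 1076/89, 4171/345

Using the convergent recurrence p_i = a_i*p_{i-1} + p_{i-2}, q_i = a_i*q_{i-1} + q_{i-2} with p_{-2}=0, p_{-1}=1, q_{-2}=1, q_{-1}=0:
  i=0: a_0=12, p_0 = 12*1 + 0 = 12, q_0 = 12*0 + 1 = 1.
  i=1: a_1=11, p_1 = 11*12 + 1 = 133, q_1 = 11*1 + 0 = 11.
  i=2: a_2=7, p_2 = 7*133 + 12 = 943, q_2 = 7*11 + 1 = 78.
  i=3: a_3=1, p_3 = 1*943 + 133 = 1076, q_3 = 1*78 + 11 = 89.
  i=4: a_4=3, p_4 = 3*1076 + 943 = 4171, q_4 = 3*89 + 78 = 345.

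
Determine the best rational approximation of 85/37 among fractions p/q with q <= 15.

23/10

Expand x = 85/37 as a continued fraction with the Euclidean algorithm:
  85 = 2*37 + 11, so a_0 = 2.
  37 = 3*11 + 4, so a_1 = 3.
  11 = 2*4 + 3, so a_2 = 2.
  4 = 1*3 + 1, so a_3 = 1.
  3 = 3*1 + 0, so a_4 = 3.
so x = [2; 3, 2, 1, 3].
Convergents (p_i = a_i*p_{i-1} + p_{i-2}, q_i = a_i*q_{i-1} + q_{i-2} with p_{-2}=0, p_{-1}=1, q_{-2}=1, q_{-1}=0), until the denominator exceeds 15:
  i=0: a_0=2, p_0 = 2*1 + 0 = 2, q_0 = 2*0 + 1 = 1.
  i=1: a_1=3, p_1 = 3*2 + 1 = 7, q_1 = 3*1 + 0 = 3.
  i=2: a_2=2, p_2 = 2*7 + 2 = 16, q_2 = 2*3 + 1 = 7.
  i=3: a_3=1, p_3 = 1*16 + 7 = 23, q_3 = 1*7 + 3 = 10.
  i=4: a_4=3, p_4 = 3*23 + 16 = 85, q_4 = 3*10 + 7 = 37.
q_4 = 37 > 15, so the last convergent with denominator <= 15 is p_3/q_3 = 23/10.
The closest fraction with denominator <= 15 is either p_3/q_3 or the intermediate fraction (k*p_3 + p_2)/(k*q_3 + q_2) with the largest k >= 1 whose denominator stays <= 15; these approach x as k grows, and every other convergent or intermediate fraction in range is farther away.
Largest k: floor((15 - q_2)/q_3) = floor((15 - 7)/10) = 0.
Since k = 0, no intermediate fraction beyond p_3/q_3 has denominator <= 15, so the convergent 23/10 is the closest (its error is |85*10 - 23*37|/(37*10) = 1/370).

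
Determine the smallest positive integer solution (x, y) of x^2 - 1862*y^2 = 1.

First expand sqrt(1862) as a continued fraction. With x_i = (sqrt(1862) + m_i)/d_i and (m_0, d_0) = (0, 1): a_0 = floor(sqrt(1862)) = 43, since 43^2 = 1849 <= 1862 < 1936 = 44^2.
Iterate m_{i+1} = d_i*a_i - m_i, d_{i+1} = (1862 - m_{i+1}^2)/d_i, a_{i+1} = floor((a_0 + m_{i+1})/d_{i+1}):
  m_1 = 1*43 - 0 = 43, d_1 = (1862 - 43^2)/1 = 13/1 = 13, a_1 = floor((43 + 43)/13) = 6.
  m_2 = 13*6 - 43 = 35, d_2 = (1862 - 35^2)/13 = 637/13 = 49, a_2 = floor((43 + 35)/49) = 1.
  m_3 = 49*1 - 35 = 14, d_3 = (1862 - 14^2)/49 = 1666/49 = 34, a_3 = floor((43 + 14)/34) = 1.
  m_4 = 34*1 - 14 = 20, d_4 = (1862 - 20^2)/34 = 1462/34 = 43, a_4 = floor((43 + 20)/43) = 1.
  m_5 = 43*1 - 20 = 23, d_5 = (1862 - 23^2)/43 = 1333/43 = 31, a_5 = floor((43 + 23)/31) = 2.
  m_6 = 31*2 - 23 = 39, d_6 = (1862 - 39^2)/31 = 341/31 = 11, a_6 = floor((43 + 39)/11) = 7.
  m_7 = 11*7 - 39 = 38, d_7 = (1862 - 38^2)/11 = 418/11 = 38, a_7 = floor((43 + 38)/38) = 2.
  m_8 = 38*2 - 38 = 38, d_8 = (1862 - 38^2)/38 = 418/38 = 11, a_8 = floor((43 + 38)/11) = 7.
  m_9 = 11*7 - 38 = 39, d_9 = (1862 - 39^2)/11 = 341/11 = 31, a_9 = floor((43 + 39)/31) = 2.
  m_10 = 31*2 - 39 = 23, d_10 = (1862 - 23^2)/31 = 1333/31 = 43, a_10 = floor((43 + 23)/43) = 1.
  m_11 = 43*1 - 23 = 20, d_11 = (1862 - 20^2)/43 = 1462/43 = 34, a_11 = floor((43 + 20)/34) = 1.
  m_12 = 34*1 - 20 = 14, d_12 = (1862 - 14^2)/34 = 1666/34 = 49, a_12 = floor((43 + 14)/49) = 1.
  m_13 = 49*1 - 14 = 35, d_13 = (1862 - 35^2)/49 = 637/49 = 13, a_13 = floor((43 + 35)/13) = 6.
  m_14 = 13*6 - 35 = 43, d_14 = (1862 - 43^2)/13 = 13/13 = 1, a_14 = floor((43 + 43)/1) = 86.
  m_15 = 1*86 - 43 = 43, d_15 = (1862 - 43^2)/1 = 13/1 = 13: (m_15, d_15) = (m_1, d_1) = (43, 13), so from here the quotients repeat a_1, ..., a_14; the period length is 14.
So sqrt(1862) = [43; (6, 1, 1, 1, 2, 7, 2, 7, 2, 1, 1, 1, 6, 86)] with period length k = 14.
k is even, so the fundamental solution of x^2 - 1862y^2 = 1 is (p_{k-1}, q_{k-1}) = (p_13, q_13); compute convergents through index 13.
Convergents (p_i = a_i*p_{i-1} + p_{i-2}, q_i = a_i*q_{i-1} + q_{i-2} with p_{-2}=0, p_{-1}=1, q_{-2}=1, q_{-1}=0):
  i=0: a_0=43, p_0 = 43*1 + 0 = 43, q_0 = 43*0 + 1 = 1.
  i=1: a_1=6, p_1 = 6*43 + 1 = 259, q_1 = 6*1 + 0 = 6.
  i=2: a_2=1, p_2 = 1*259 + 43 = 302, q_2 = 1*6 + 1 = 7.
  i=3: a_3=1, p_3 = 1*302 + 259 = 561, q_3 = 1*7 + 6 = 13.
  i=4: a_4=1, p_4 = 1*561 + 302 = 863, q_4 = 1*13 + 7 = 20.
  i=5: a_5=2, p_5 = 2*863 + 561 = 2287, q_5 = 2*20 + 13 = 53.
  i=6: a_6=7, p_6 = 7*2287 + 863 = 16872, q_6 = 7*53 + 20 = 391.
  i=7: a_7=2, p_7 = 2*16872 + 2287 = 36031, q_7 = 2*391 + 53 = 835.
  i=8: a_8=7, p_8 = 7*36031 + 16872 = 269089, q_8 = 7*835 + 391 = 6236.
  i=9: a_9=2, p_9 = 2*269089 + 36031 = 574209, q_9 = 2*6236 + 835 = 13307.
  i=10: a_10=1, p_10 = 1*574209 + 269089 = 843298, q_10 = 1*13307 + 6236 = 19543.
  i=11: a_11=1, p_11 = 1*843298 + 574209 = 1417507, q_11 = 1*19543 + 13307 = 32850.
  i=12: a_12=1, p_12 = 1*1417507 + 843298 = 2260805, q_12 = 1*32850 + 19543 = 52393.
  i=13: a_13=6, p_13 = 6*2260805 + 1417507 = 14982337, q_13 = 6*52393 + 32850 = 347208.
Check: 14982337^2 - 1862*347208^2 = 224470421981569 - 224470421981568 = 1, so (x, y) = (14982337, 347208) solves the equation, and by the theorem it is the least positive solution.

(x, y) = (14982337, 347208)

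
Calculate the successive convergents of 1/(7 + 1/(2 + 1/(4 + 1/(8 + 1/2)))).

Using the convergent recurrence p_i = a_i*p_{i-1} + p_{i-2}, q_i = a_i*q_{i-1} + q_{i-2} with p_{-2}=0, p_{-1}=1, q_{-2}=1, q_{-1}=0:
  i=0: a_0=0, p_0 = 0*1 + 0 = 0, q_0 = 0*0 + 1 = 1.
  i=1: a_1=7, p_1 = 7*0 + 1 = 1, q_1 = 7*1 + 0 = 7.
  i=2: a_2=2, p_2 = 2*1 + 0 = 2, q_2 = 2*7 + 1 = 15.
  i=3: a_3=4, p_3 = 4*2 + 1 = 9, q_3 = 4*15 + 7 = 67.
  i=4: a_4=8, p_4 = 8*9 + 2 = 74, q_4 = 8*67 + 15 = 551.
  i=5: a_5=2, p_5 = 2*74 + 9 = 157, q_5 = 2*551 + 67 = 1169.

0/1, 1/7, 2/15, 9/67, 74/551, 157/1169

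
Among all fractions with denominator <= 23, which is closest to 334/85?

Expand x = 334/85 as a continued fraction with the Euclidean algorithm:
  334 = 3*85 + 79, so a_0 = 3.
  85 = 1*79 + 6, so a_1 = 1.
  79 = 13*6 + 1, so a_2 = 13.
  6 = 6*1 + 0, so a_3 = 6.
so x = [3; 1, 13, 6].
Convergents (p_i = a_i*p_{i-1} + p_{i-2}, q_i = a_i*q_{i-1} + q_{i-2} with p_{-2}=0, p_{-1}=1, q_{-2}=1, q_{-1}=0), until the denominator exceeds 23:
  i=0: a_0=3, p_0 = 3*1 + 0 = 3, q_0 = 3*0 + 1 = 1.
  i=1: a_1=1, p_1 = 1*3 + 1 = 4, q_1 = 1*1 + 0 = 1.
  i=2: a_2=13, p_2 = 13*4 + 3 = 55, q_2 = 13*1 + 1 = 14.
  i=3: a_3=6, p_3 = 6*55 + 4 = 334, q_3 = 6*14 + 1 = 85.
q_3 = 85 > 23, so the last convergent with denominator <= 23 is p_2/q_2 = 55/14.
The closest fraction with denominator <= 23 is either p_2/q_2 or the intermediate fraction (k*p_2 + p_1)/(k*q_2 + q_1) with the largest k >= 1 whose denominator stays <= 23; these approach x as k grows, and every other convergent or intermediate fraction in range is farther away.
Largest k: floor((23 - q_1)/q_2) = floor((23 - 1)/14) = 1.
That gives (1*55 + 4)/(1*14 + 1) = 59/15.
Compare the errors: |x - 55/14| = |334*14 - 55*85|/(85*14) = 1/1190, and |x - 59/15| = |334*15 - 59*85|/(85*15) = 5/1275.
Cross-multiplying, 1*1275 = 1275 < 5950 = 5*1190, so 1/1190 is smaller: the convergent 55/14 is closer to x than 59/15.

55/14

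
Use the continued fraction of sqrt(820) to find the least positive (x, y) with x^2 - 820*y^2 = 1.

First expand sqrt(820) as a continued fraction. With x_i = (sqrt(820) + m_i)/d_i and (m_0, d_0) = (0, 1): a_0 = floor(sqrt(820)) = 28, since 28^2 = 784 <= 820 < 841 = 29^2.
Iterate m_{i+1} = d_i*a_i - m_i, d_{i+1} = (820 - m_{i+1}^2)/d_i, a_{i+1} = floor((a_0 + m_{i+1})/d_{i+1}):
  m_1 = 1*28 - 0 = 28, d_1 = (820 - 28^2)/1 = 36/1 = 36, a_1 = floor((28 + 28)/36) = 1.
  m_2 = 36*1 - 28 = 8, d_2 = (820 - 8^2)/36 = 756/36 = 21, a_2 = floor((28 + 8)/21) = 1.
  m_3 = 21*1 - 8 = 13, d_3 = (820 - 13^2)/21 = 651/21 = 31, a_3 = floor((28 + 13)/31) = 1.
  m_4 = 31*1 - 13 = 18, d_4 = (820 - 18^2)/31 = 496/31 = 16, a_4 = floor((28 + 18)/16) = 2.
  m_5 = 16*2 - 18 = 14, d_5 = (820 - 14^2)/16 = 624/16 = 39, a_5 = floor((28 + 14)/39) = 1.
  m_6 = 39*1 - 14 = 25, d_6 = (820 - 25^2)/39 = 195/39 = 5, a_6 = floor((28 + 25)/5) = 10.
  m_7 = 5*10 - 25 = 25, d_7 = (820 - 25^2)/5 = 195/5 = 39, a_7 = floor((28 + 25)/39) = 1.
  m_8 = 39*1 - 25 = 14, d_8 = (820 - 14^2)/39 = 624/39 = 16, a_8 = floor((28 + 14)/16) = 2.
  m_9 = 16*2 - 14 = 18, d_9 = (820 - 18^2)/16 = 496/16 = 31, a_9 = floor((28 + 18)/31) = 1.
  m_10 = 31*1 - 18 = 13, d_10 = (820 - 13^2)/31 = 651/31 = 21, a_10 = floor((28 + 13)/21) = 1.
  m_11 = 21*1 - 13 = 8, d_11 = (820 - 8^2)/21 = 756/21 = 36, a_11 = floor((28 + 8)/36) = 1.
  m_12 = 36*1 - 8 = 28, d_12 = (820 - 28^2)/36 = 36/36 = 1, a_12 = floor((28 + 28)/1) = 56.
  m_13 = 1*56 - 28 = 28, d_13 = (820 - 28^2)/1 = 36/1 = 36: (m_13, d_13) = (m_1, d_1) = (28, 36), so from here the quotients repeat a_1, ..., a_12; the period length is 12.
So sqrt(820) = [28; (1, 1, 1, 2, 1, 10, 1, 2, 1, 1, 1, 56)] with period length k = 12.
k is even, so the fundamental solution of x^2 - 820y^2 = 1 is (p_{k-1}, q_{k-1}) = (p_11, q_11); compute convergents through index 11.
Convergents (p_i = a_i*p_{i-1} + p_{i-2}, q_i = a_i*q_{i-1} + q_{i-2} with p_{-2}=0, p_{-1}=1, q_{-2}=1, q_{-1}=0):
  i=0: a_0=28, p_0 = 28*1 + 0 = 28, q_0 = 28*0 + 1 = 1.
  i=1: a_1=1, p_1 = 1*28 + 1 = 29, q_1 = 1*1 + 0 = 1.
  i=2: a_2=1, p_2 = 1*29 + 28 = 57, q_2 = 1*1 + 1 = 2.
  i=3: a_3=1, p_3 = 1*57 + 29 = 86, q_3 = 1*2 + 1 = 3.
  i=4: a_4=2, p_4 = 2*86 + 57 = 229, q_4 = 2*3 + 2 = 8.
  i=5: a_5=1, p_5 = 1*229 + 86 = 315, q_5 = 1*8 + 3 = 11.
  i=6: a_6=10, p_6 = 10*315 + 229 = 3379, q_6 = 10*11 + 8 = 118.
  i=7: a_7=1, p_7 = 1*3379 + 315 = 3694, q_7 = 1*118 + 11 = 129.
  i=8: a_8=2, p_8 = 2*3694 + 3379 = 10767, q_8 = 2*129 + 118 = 376.
  i=9: a_9=1, p_9 = 1*10767 + 3694 = 14461, q_9 = 1*376 + 129 = 505.
  i=10: a_10=1, p_10 = 1*14461 + 10767 = 25228, q_10 = 1*505 + 376 = 881.
  i=11: a_11=1, p_11 = 1*25228 + 14461 = 39689, q_11 = 1*881 + 505 = 1386.
Check: 39689^2 - 820*1386^2 = 1575216721 - 1575216720 = 1, so (x, y) = (39689, 1386) solves the equation, and by the theorem it is the least positive solution.

(x, y) = (39689, 1386)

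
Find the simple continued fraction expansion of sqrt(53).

Write x_i = (sqrt(53) + m_i)/d_i with (m_0, d_0) = (0, 1). a_0 = floor(sqrt(53)) = 7, since 7^2 = 49 <= 53 < 64 = 8^2.
Iterate m_{i+1} = d_i*a_i - m_i, d_{i+1} = (53 - m_{i+1}^2)/d_i, a_{i+1} = floor((a_0 + m_{i+1})/d_{i+1}):
  m_1 = 1*7 - 0 = 7, d_1 = (53 - 7^2)/1 = 4/1 = 4, a_1 = floor((7 + 7)/4) = 3.
  m_2 = 4*3 - 7 = 5, d_2 = (53 - 5^2)/4 = 28/4 = 7, a_2 = floor((7 + 5)/7) = 1.
  m_3 = 7*1 - 5 = 2, d_3 = (53 - 2^2)/7 = 49/7 = 7, a_3 = floor((7 + 2)/7) = 1.
  m_4 = 7*1 - 2 = 5, d_4 = (53 - 5^2)/7 = 28/7 = 4, a_4 = floor((7 + 5)/4) = 3.
  m_5 = 4*3 - 5 = 7, d_5 = (53 - 7^2)/4 = 4/4 = 1, a_5 = floor((7 + 7)/1) = 14.
  m_6 = 1*14 - 7 = 7, d_6 = (53 - 7^2)/1 = 4/1 = 4: (m_6, d_6) = (m_1, d_1) = (7, 4), so from here the quotients repeat a_1, ..., a_5; the period length is 5.
Hence the expansion of sqrt(53) is a_0 = 7 followed by the repeating block 3, 1, 1, 3, 14 (period 5).

[7; (3, 1, 1, 3, 14)]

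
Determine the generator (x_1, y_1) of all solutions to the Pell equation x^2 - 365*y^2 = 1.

First expand sqrt(365) as a continued fraction. With x_i = (sqrt(365) + m_i)/d_i and (m_0, d_0) = (0, 1): a_0 = floor(sqrt(365)) = 19, since 19^2 = 361 <= 365 < 400 = 20^2.
Iterate m_{i+1} = d_i*a_i - m_i, d_{i+1} = (365 - m_{i+1}^2)/d_i, a_{i+1} = floor((a_0 + m_{i+1})/d_{i+1}):
  m_1 = 1*19 - 0 = 19, d_1 = (365 - 19^2)/1 = 4/1 = 4, a_1 = floor((19 + 19)/4) = 9.
  m_2 = 4*9 - 19 = 17, d_2 = (365 - 17^2)/4 = 76/4 = 19, a_2 = floor((19 + 17)/19) = 1.
  m_3 = 19*1 - 17 = 2, d_3 = (365 - 2^2)/19 = 361/19 = 19, a_3 = floor((19 + 2)/19) = 1.
  m_4 = 19*1 - 2 = 17, d_4 = (365 - 17^2)/19 = 76/19 = 4, a_4 = floor((19 + 17)/4) = 9.
  m_5 = 4*9 - 17 = 19, d_5 = (365 - 19^2)/4 = 4/4 = 1, a_5 = floor((19 + 19)/1) = 38.
  m_6 = 1*38 - 19 = 19, d_6 = (365 - 19^2)/1 = 4/1 = 4: (m_6, d_6) = (m_1, d_1) = (19, 4), so from here the quotients repeat a_1, ..., a_5; the period length is 5.
So sqrt(365) = [19; (9, 1, 1, 9, 38)] with period length k = 5.
k is odd, so (p_{k-1}, q_{k-1}) only solves x^2 - 365y^2 = -1 and the fundamental solution of x^2 - 365y^2 = 1 is (p_{2k-1}, q_{2k-1}) = (p_9, q_9); compute convergents through index 9, running through the period twice.
Convergents (p_i = a_i*p_{i-1} + p_{i-2}, q_i = a_i*q_{i-1} + q_{i-2} with p_{-2}=0, p_{-1}=1, q_{-2}=1, q_{-1}=0):
  i=0: a_0=19, p_0 = 19*1 + 0 = 19, q_0 = 19*0 + 1 = 1.
  i=1: a_1=9, p_1 = 9*19 + 1 = 172, q_1 = 9*1 + 0 = 9.
  i=2: a_2=1, p_2 = 1*172 + 19 = 191, q_2 = 1*9 + 1 = 10.
  i=3: a_3=1, p_3 = 1*191 + 172 = 363, q_3 = 1*10 + 9 = 19.
  i=4: a_4=9, p_4 = 9*363 + 191 = 3458, q_4 = 9*19 + 10 = 181.
  i=5: a_5=38, p_5 = 38*3458 + 363 = 131767, q_5 = 38*181 + 19 = 6897.
  i=6: a_6=9, p_6 = 9*131767 + 3458 = 1189361, q_6 = 9*6897 + 181 = 62254.
  i=7: a_7=1, p_7 = 1*1189361 + 131767 = 1321128, q_7 = 1*62254 + 6897 = 69151.
  i=8: a_8=1, p_8 = 1*1321128 + 1189361 = 2510489, q_8 = 1*69151 + 62254 = 131405.
  i=9: a_9=9, p_9 = 9*2510489 + 1321128 = 23915529, q_9 = 9*131405 + 69151 = 1251796.
Indeed p_4^2 - 365*q_4^2 = 11957764 - 11957765 = -1, not +1.
Check: 23915529^2 - 365*1251796^2 = 571952527349841 - 571952527349840 = 1, so (x, y) = (23915529, 1251796) solves the equation, and by the theorem it is the least positive solution.

(x, y) = (23915529, 1251796)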